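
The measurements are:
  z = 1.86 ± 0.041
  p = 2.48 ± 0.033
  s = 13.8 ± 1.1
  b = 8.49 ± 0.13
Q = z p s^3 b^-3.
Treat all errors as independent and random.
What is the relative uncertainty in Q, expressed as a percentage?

Products/powers → add relative errors in quadrature, weighted by exponent:
  (1·δz/z)² = (1×0.0220)² = 0.000486;  (1·δp/p)² = (1×0.0133)² = 0.000177;  (3·δs/s)² = (3×0.0797)² = 0.0572;  (-3·δb/b)² = (-3×0.0153)² = 0.00211
δQ/Q = √(0.0600) = 0.245

24.5%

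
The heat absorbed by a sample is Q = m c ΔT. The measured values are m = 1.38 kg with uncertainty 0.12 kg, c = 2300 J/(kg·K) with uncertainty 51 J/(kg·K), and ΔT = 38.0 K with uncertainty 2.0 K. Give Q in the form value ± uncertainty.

For a monomial Q ∝ m, c, ΔT, fractional errors add in quadrature:
  (1·δm/m)² = (1×0.0870)² = 0.00756;  (1·δc/c)² = (1×0.0222)² = 0.000492;  (1·δΔT/ΔT)² = (1×0.0526)² = 0.00277
δQ/Q = √(0.0108) = 0.104
Q = 1.21e+05 J, so δQ = 0.104 × 1.21e+05 = 12500 J.

(1.21 ± 0.125) × 10^5 J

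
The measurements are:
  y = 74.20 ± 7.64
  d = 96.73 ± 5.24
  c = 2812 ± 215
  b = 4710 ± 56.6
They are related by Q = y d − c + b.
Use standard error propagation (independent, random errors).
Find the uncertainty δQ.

Let p = y·d = 7177. δp/p = √((1·δy/y)² + (1·δd/d)²) = √(0.0106 + 0.00293) = 0.116, so δp = 835.
Q = p − c + b: δQ = √(δp² + δc² + δb²) = √(6.97e+05 + 46200 + 3200) = 864

864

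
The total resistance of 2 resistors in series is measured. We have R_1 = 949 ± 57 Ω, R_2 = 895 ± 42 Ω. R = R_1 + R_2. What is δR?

R is a linear combination, so absolute uncertainties add in quadrature:
  (δR_1)² = 3250;  (δR_2)² = 1760
δR = √(5010) = 70.8 Ω

70.8 Ω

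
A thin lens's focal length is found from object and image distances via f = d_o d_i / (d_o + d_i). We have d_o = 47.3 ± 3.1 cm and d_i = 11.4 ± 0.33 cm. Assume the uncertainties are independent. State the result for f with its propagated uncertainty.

∂f/∂d_o = (d_i/(d_o+d_i))² = 0.0377;  ∂f/∂d_i = (d_o/(d_o+d_i))² = 0.649
δf = √((∂f/∂d_o · δd_o)² + (∂f/∂d_i · δd_i)²) = √(0.0137 + 0.0459) = 0.244 cm
f = 9.19 cm.

9.19 ± 0.244 cm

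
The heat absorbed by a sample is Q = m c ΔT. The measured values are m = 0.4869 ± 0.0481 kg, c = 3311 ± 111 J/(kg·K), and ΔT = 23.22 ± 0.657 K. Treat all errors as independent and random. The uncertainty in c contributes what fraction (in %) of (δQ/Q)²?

(δQ/Q)² = (1·δm/m)² + (1·δc/c)² + (1·δΔT/ΔT)²
  m term: (1×0.0988)² = 0.00976
  c term: (1×0.0335)² = 0.00112
  ΔT term: (1×0.0283)² = 0.000801
Total = 0.0117. Share from c = 0.00112/0.0117 = 0.0962.

9.62%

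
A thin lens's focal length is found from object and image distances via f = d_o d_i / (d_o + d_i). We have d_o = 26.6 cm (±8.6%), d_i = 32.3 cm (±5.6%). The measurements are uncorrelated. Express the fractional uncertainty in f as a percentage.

5.35%

∂f/∂d_o = (d_i/(d_o+d_i))² = 0.301;  ∂f/∂d_i = (d_o/(d_o+d_i))² = 0.204
δf = √((∂f/∂d_o · δd_o)² + (∂f/∂d_i · δd_i)²) = √(0.473 + 0.136) = 0.781 cm
f = 14.6 cm, so δf/f = 0.781/14.6 = 0.0535.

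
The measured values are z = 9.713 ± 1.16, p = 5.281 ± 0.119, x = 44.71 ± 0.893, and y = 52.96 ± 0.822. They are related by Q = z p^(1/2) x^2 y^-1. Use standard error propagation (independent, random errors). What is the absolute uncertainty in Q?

Since Q is a product/quotient, work with relative uncertainties:
  (1·δz/z)² = (1×0.119)² = 0.0143;  (½·δp/p)² = (0.5×0.0225)² = 0.000127;  (2·δx/x)² = (2×0.0200)² = 0.00160;  (-1·δy/y)² = (-1×0.0155)² = 0.000241
δQ/Q = √(0.0162) = 0.127
Q = 842.5, so δQ = 0.127 × 842.5 = 107.

107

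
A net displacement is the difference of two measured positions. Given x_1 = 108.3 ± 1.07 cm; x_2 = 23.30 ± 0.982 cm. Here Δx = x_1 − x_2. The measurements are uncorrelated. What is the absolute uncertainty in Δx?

Sums and differences: (δΔx)² = Σ (cᵢ δxᵢ)².
  (δx_1)² = 1.14;  (δx_2)² = 0.964
δΔx = √(2.11) = 1.45 cm

1.45 cm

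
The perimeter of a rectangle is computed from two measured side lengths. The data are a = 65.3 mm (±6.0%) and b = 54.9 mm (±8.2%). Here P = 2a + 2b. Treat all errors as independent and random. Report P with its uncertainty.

P is a linear combination, so absolute uncertainties add in quadrature:
  (2·δa)² = 61.4;  (2·δb)² = 81.1
δP = √(142) = 11.9 mm
P = 240 mm.

240 ± 11.9 mm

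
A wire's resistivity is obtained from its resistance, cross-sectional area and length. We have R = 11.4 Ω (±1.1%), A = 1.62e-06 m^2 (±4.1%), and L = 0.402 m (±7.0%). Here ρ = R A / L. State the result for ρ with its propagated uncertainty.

(4.59 ± 0.376) × 10^-5 Ω·m

Since ρ is a product/quotient, work with relative uncertainties:
  (1·δR/R)² = (1×0.0110)² = 0.000121;  (1·δA/A)² = (1×0.0410)² = 0.00168;  (-1·δL/L)² = (-1×0.0700)² = 0.00490
δρ/ρ = √(0.00670) = 0.0819
ρ = 4.59e-05 Ω·m, so δρ = 0.0819 × 4.59e-05 = 3.76e-06 Ω·m.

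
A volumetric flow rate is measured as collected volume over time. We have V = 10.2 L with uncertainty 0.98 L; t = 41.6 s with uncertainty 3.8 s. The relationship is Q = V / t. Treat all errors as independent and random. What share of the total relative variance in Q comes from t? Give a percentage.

47.5%

(δQ/Q)² = (1·δV/V)² + (-1·δt/t)²
  V term: (1×0.0961)² = 0.00923
  t term: (-1×0.0913)² = 0.00834
Total = 0.0176. Share from t = 0.00834/0.0176 = 0.475.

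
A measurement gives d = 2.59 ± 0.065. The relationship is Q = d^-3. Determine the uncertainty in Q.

0.00433

Q is a product of powers, so relative uncertainties combine in quadrature:
  (-3·δd/d)² = (-3×0.0251)² = 0.00567
δQ/Q = √(0.00567) = 0.0753
Q = 0.0576, so δQ = 0.0753 × 0.0576 = 0.00433.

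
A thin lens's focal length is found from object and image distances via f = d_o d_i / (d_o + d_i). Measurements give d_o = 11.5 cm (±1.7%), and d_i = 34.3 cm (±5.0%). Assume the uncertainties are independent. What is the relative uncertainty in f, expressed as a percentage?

1.79%

∂f/∂d_o = (d_i/(d_o+d_i))² = 0.561;  ∂f/∂d_i = (d_o/(d_o+d_i))² = 0.0630
δf = √((∂f/∂d_o · δd_o)² + (∂f/∂d_i · δd_i)²) = √(0.0120 + 0.0117) = 0.154 cm
f = 8.61 cm, so δf/f = 0.154/8.61 = 0.0179.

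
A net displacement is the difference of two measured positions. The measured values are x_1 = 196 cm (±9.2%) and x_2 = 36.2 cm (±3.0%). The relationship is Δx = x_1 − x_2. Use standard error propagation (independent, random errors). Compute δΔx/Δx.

0.113

Sums and differences: (δΔx)² = Σ (cᵢ δxᵢ)².
  (δx_1)² = 325;  (δx_2)² = 1.18
δΔx = √(326) = 18.1 cm
Δx = 160 cm, so δΔx/Δx = 18.1/160 = 0.113.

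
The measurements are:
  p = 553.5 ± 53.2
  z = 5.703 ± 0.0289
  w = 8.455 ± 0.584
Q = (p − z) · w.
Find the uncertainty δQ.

Let u = p − z = 547.8. δu = √(δp² + δz²) = √(2830 + 0.000835) = 53.2, so δu/u = 0.0971.
Q is then a monomial in u, w:
δQ/Q = √((δu/u)² + (1·δw/w)²) = √(0.00943 + 0.00477) = 0.119
Q = 4632, so δQ = 0.119 × 4632 = 552.

552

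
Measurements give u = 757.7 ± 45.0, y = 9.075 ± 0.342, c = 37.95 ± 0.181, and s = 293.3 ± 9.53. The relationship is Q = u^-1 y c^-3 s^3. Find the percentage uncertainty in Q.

12.1%

Each factor contributes (exponent × relative error)² to (δQ/Q)²:
  (-1·δu/u)² = (-1×0.0594)² = 0.00353;  (1·δy/y)² = (1×0.0377)² = 0.00142;  (-3·δc/c)² = (-3×0.00477)² = 0.000205;  (3·δs/s)² = (3×0.0325)² = 0.00950
δQ/Q = √(0.0147) = 0.121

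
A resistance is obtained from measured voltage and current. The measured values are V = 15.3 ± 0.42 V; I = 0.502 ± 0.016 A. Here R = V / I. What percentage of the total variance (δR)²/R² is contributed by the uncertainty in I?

(δR/R)² = (1·δV/V)² + (-1·δI/I)²
  V term: (1×0.0275)² = 0.000754
  I term: (-1×0.0319)² = 0.00102
Total = 0.00177. Share from I = 0.00102/0.00177 = 0.574.

57.4%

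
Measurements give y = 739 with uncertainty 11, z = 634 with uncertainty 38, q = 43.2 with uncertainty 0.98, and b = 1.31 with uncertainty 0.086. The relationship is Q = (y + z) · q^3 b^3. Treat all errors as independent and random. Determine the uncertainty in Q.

5.23e+07

Let u = y + z = 1370. δu = √(δy² + δz²) = √(121 + 1440) = 39.6, so δu/u = 0.0288.
Q is then a monomial in u, q, b:
δQ/Q = √((δu/u)² + (3·δq/q)² + (3·δb/b)²) = √(0.000830 + 0.00463 + 0.0388) = 0.210
Q = 2.49e+08, so δQ = 0.210 × 2.49e+08 = 5.23e+07.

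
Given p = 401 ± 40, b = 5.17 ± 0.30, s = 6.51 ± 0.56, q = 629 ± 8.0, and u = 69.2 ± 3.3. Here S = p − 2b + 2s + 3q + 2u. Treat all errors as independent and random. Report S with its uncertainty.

2430 ± 47.1

Each term contributes (cᵢ δxᵢ)² to (δS)²:
  (δp)² = 1600;  (2·δb)² = 0.360;  (2·δs)² = 1.25;  (3·δq)² = 576;  (2·δu)² = 43.6
δS = √(2220) = 47.1
S = 2430.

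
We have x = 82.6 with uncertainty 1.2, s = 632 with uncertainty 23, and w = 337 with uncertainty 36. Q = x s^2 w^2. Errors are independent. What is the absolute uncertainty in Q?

Products/powers → add relative errors in quadrature, weighted by exponent:
  (1·δx/x)² = (1×0.0145)² = 0.000211;  (2·δs/s)² = (2×0.0364)² = 0.00530;  (2·δw/w)² = (2×0.107)² = 0.0456
δQ/Q = √(0.0512) = 0.226
Q = 3.75e+12, so δQ = 0.226 × 3.75e+12 = 8.47e+11.

8.47e+11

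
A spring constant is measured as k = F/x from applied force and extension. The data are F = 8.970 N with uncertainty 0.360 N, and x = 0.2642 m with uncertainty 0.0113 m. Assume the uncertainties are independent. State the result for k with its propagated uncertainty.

Relative error in a monomial: (δk/k)² = Σ (nᵢ · δxᵢ/xᵢ)².
  (1·δF/F)² = (1×0.0401)² = 0.00161;  (-1·δx/x)² = (-1×0.0428)² = 0.00183
δk/k = √(0.00344) = 0.0587
k = 33.95 N/m, so δk = 0.0587 × 33.95 = 1.99 N/m.

33.95 ± 1.99 N/m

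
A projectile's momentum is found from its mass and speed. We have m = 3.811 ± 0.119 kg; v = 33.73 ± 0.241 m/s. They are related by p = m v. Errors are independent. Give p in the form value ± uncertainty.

For a monomial p ∝ m, v, fractional errors add in quadrature:
  (1·δm/m)² = (1×0.0312)² = 0.000975;  (1·δv/v)² = (1×0.00714)² = 5.11e-05
δp/p = √(0.00103) = 0.0320
p = 128.5 kg·m/s, so δp = 0.0320 × 128.5 = 4.12 kg·m/s.

128.5 ± 4.12 kg·m/s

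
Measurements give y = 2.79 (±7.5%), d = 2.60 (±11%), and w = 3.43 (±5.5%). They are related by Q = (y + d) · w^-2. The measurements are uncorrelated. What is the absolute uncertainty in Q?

0.0587

Let u = y + d = 5.39. δu = √(δy² + δd²) = √(0.0438 + 0.0818) = 0.354, so δu/u = 0.0657.
Q is then a monomial in u, w:
δQ/Q = √((δu/u)² + (-2·δw/w)²) = √(0.00432 + 0.0121) = 0.128
Q = 0.458, so δQ = 0.128 × 0.458 = 0.0587.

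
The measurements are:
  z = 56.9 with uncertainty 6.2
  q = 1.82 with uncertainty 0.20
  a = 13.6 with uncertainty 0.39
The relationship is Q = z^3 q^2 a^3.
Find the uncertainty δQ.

Q is a product of powers, so relative uncertainties combine in quadrature:
  (3·δz/z)² = (3×0.109)² = 0.107;  (2·δq/q)² = (2×0.110)² = 0.0483;  (3·δa/a)² = (3×0.0287)² = 0.00740
δQ/Q = √(0.163) = 0.403
Q = 1.53e+09, so δQ = 0.403 × 1.53e+09 = 6.19e+08.

6.19e+08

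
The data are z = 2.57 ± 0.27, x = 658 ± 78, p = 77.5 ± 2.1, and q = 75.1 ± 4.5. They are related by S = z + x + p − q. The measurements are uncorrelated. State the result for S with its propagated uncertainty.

Each term contributes (cᵢ δxᵢ)² to (δS)²:
  (δz)² = 0.0729;  (δx)² = 6080;  (δp)² = 4.41;  (δq)² = 20.2
δS = √(6110) = 78.2
S = 663.

663 ± 78.2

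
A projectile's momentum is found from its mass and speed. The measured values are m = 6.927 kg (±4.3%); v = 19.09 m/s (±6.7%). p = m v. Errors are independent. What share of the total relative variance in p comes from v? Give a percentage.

70.8%

(δp/p)² = (1·δm/m)² + (1·δv/v)²
  m term: (1×0.0430)² = 0.00185
  v term: (1×0.0670)² = 0.00449
Total = 0.00634. Share from v = 0.00449/0.00634 = 0.708.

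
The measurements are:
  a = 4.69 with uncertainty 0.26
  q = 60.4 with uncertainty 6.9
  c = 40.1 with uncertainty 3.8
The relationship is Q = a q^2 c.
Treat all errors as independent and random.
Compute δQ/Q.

0.253

Since Q is a product/quotient, work with relative uncertainties:
  (1·δa/a)² = (1×0.0554)² = 0.00307;  (2·δq/q)² = (2×0.114)² = 0.0522;  (1·δc/c)² = (1×0.0948)² = 0.00898
δQ/Q = √(0.0643) = 0.253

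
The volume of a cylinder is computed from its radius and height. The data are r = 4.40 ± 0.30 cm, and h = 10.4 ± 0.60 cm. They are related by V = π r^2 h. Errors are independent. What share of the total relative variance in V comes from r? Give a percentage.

(δV/V)² = (2·δr/r)² + (1·δh/h)²
  r term: (2×0.0682)² = 0.0186
  h term: (1×0.0577)² = 0.00333
Total = 0.0219. Share from r = 0.0186/0.0219 = 0.848.

84.8%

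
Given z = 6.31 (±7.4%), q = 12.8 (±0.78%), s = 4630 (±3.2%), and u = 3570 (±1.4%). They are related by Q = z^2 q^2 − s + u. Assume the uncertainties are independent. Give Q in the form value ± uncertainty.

Let p = z^2·q^2 = 6520. δp/p = √((2·δz/z)² + (2·δq/q)²) = √(0.0219 + 0.000243) = 0.149, so δp = 971.
Q = p − s + u: δQ = √(δp² + δs² + δu²) = √(9.42e+05 + 22000 + 2500) = 983
Q = 5460.

5460 ± 983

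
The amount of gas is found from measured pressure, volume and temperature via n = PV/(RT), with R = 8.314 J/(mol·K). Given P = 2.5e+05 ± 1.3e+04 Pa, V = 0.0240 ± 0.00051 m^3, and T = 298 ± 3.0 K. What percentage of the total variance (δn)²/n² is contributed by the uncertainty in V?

(δn/n)² = (1·δP/P)² + (1·δV/V)² + (-1·δT/T)²
  P term: (1×0.0520)² = 0.00270
  V term: (1×0.0213)² = 0.000452
  T term: (-1×0.0101)² = 0.000101
Total = 0.00326. Share from V = 0.000452/0.00326 = 0.139.

13.9%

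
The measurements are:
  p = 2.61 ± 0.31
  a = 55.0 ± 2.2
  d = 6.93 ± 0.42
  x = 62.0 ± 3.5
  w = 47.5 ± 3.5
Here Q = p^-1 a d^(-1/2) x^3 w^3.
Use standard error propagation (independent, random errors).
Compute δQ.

For a monomial Q ∝ p^-1, a, d^(-1/2), x^3, w^3, fractional errors add in quadrature:
  (-1·δp/p)² = (-1×0.119)² = 0.0141;  (1·δa/a)² = (1×0.0400)² = 0.00160;  (−½·δd/d)² = (-0.5×0.0606)² = 0.000918;  (3·δx/x)² = (3×0.0565)² = 0.0287;  (3·δw/w)² = (3×0.0737)² = 0.0489
δQ/Q = √(0.0942) = 0.307
Q = 2.04e+11, so δQ = 0.307 × 2.04e+11 = 6.27e+10.

6.27e+10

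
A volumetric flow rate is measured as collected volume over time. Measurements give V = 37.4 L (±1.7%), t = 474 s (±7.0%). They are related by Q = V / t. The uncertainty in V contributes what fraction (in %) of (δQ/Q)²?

5.57%

(δQ/Q)² = (1·δV/V)² + (-1·δt/t)²
  V term: (1×0.0170)² = 0.000289
  t term: (-1×0.0700)² = 0.00490
Total = 0.00519. Share from V = 0.000289/0.00519 = 0.0557.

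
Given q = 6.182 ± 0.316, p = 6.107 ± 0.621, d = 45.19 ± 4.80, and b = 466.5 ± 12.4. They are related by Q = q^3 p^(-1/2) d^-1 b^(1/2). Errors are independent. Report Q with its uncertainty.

45.69 ± 8.86

For a monomial Q ∝ q^3, p^(-1/2), d^-1, b^(1/2), fractional errors add in quadrature:
  (3·δq/q)² = (3×0.0511)² = 0.0235;  (−½·δp/p)² = (-0.5×0.102)² = 0.00259;  (-1·δd/d)² = (-1×0.106)² = 0.0113;  (½·δb/b)² = (0.5×0.0266)² = 0.000177
δQ/Q = √(0.0376) = 0.194
Q = 45.69, so δQ = 0.194 × 45.69 = 8.86.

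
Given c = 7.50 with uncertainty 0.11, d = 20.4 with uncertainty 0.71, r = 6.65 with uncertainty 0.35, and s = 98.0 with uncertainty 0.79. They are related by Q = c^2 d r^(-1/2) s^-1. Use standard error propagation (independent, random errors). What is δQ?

Each factor contributes (exponent × relative error)² to (δQ/Q)²:
  (2·δc/c)² = (2×0.0147)² = 0.000860;  (1·δd/d)² = (1×0.0348)² = 0.00121;  (−½·δr/r)² = (-0.5×0.0526)² = 0.000693;  (-1·δs/s)² = (-1×0.00806)² = 6.5e-05
δQ/Q = √(0.00283) = 0.0532
Q = 4.54, so δQ = 0.0532 × 4.54 = 0.242.

0.242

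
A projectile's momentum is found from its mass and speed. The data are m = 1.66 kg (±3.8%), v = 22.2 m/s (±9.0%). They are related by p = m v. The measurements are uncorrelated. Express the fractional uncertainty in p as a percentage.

For a monomial p ∝ m, v, fractional errors add in quadrature:
  (1·δm/m)² = (1×0.0380)² = 0.00144;  (1·δv/v)² = (1×0.0900)² = 0.00810
δp/p = √(0.00954) = 0.0977

9.77%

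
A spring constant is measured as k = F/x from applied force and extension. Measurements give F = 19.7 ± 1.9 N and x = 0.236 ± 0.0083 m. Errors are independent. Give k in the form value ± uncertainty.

Relative error in a monomial: (δk/k)² = Σ (nᵢ · δxᵢ/xᵢ)².
  (1·δF/F)² = (1×0.0964)² = 0.00930;  (-1·δx/x)² = (-1×0.0352)² = 0.00124
δk/k = √(0.0105) = 0.103
k = 83.5 N/m, so δk = 0.103 × 83.5 = 8.57 N/m.

83.5 ± 8.57 N/m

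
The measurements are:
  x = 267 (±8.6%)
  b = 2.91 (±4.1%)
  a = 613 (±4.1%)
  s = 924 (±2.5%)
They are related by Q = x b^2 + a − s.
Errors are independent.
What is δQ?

Let p = x·b^2 = 2260. δp/p = √((1·δx/x)² + (2·δb/b)²) = √(0.00740 + 0.00672) = 0.119, so δp = 269.
Q = p + a − s: δQ = √(δp² + δa² + δs²) = √(72200 + 632 + 534) = 271

271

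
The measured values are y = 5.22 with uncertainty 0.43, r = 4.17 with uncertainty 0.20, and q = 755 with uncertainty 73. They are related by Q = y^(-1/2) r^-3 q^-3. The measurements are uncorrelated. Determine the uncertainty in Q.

Each factor contributes (exponent × relative error)² to (δQ/Q)²:
  (−½·δy/y)² = (-0.5×0.0824)² = 0.00170;  (-3·δr/r)² = (-3×0.0480)² = 0.0207;  (-3·δq/q)² = (-3×0.0967)² = 0.0841
δQ/Q = √(0.107) = 0.326
Q = 1.4e-11, so δQ = 0.326 × 1.4e-11 = 4.58e-12.

4.58e-12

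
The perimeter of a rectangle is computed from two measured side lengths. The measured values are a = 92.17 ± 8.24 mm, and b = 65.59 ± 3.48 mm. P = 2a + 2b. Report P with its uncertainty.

315.5 ± 17.9 mm

For a sum/difference, combine absolute errors in quadrature:
  (2·δa)² = 272;  (2·δb)² = 48.4
δP = √(320) = 17.9 mm
P = 315.5 mm.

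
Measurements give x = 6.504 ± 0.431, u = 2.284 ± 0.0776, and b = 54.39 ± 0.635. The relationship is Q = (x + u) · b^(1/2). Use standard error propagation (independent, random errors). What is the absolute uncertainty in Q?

3.25

Let w = x + u = 8.788. δw = √(δx² + δu²) = √(0.186 + 0.00602) = 0.438, so δw/w = 0.0498.
Q is then a monomial in w, b:
δQ/Q = √((δw/w)² + (½·δb/b)²) = √(0.00248 + 3.41e-05) = 0.0502
Q = 64.81, so δQ = 0.0502 × 64.81 = 3.25.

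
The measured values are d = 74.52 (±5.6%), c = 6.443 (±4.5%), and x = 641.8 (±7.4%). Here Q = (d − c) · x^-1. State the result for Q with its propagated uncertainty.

0.1061 ± 0.0102

Let u = d − c = 68.08. δu = √(δd² + δc²) = √(17.4 + 0.0841) = 4.18, so δu/u = 0.0614.
Q is then a monomial in u, x:
δQ/Q = √((δu/u)² + (-1·δx/x)²) = √(0.00378 + 0.00548) = 0.0962
Q = 0.1061, so δQ = 0.0962 × 0.1061 = 0.0102.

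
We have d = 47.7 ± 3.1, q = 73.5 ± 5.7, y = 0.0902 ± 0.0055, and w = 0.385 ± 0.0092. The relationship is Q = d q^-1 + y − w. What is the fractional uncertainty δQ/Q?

Let p = d·q^-1 = 0.649. δp/p = √((1·δd/d)² + (-1·δq/q)²) = √(0.00422 + 0.00601) = 0.101, so δp = 0.0657.
Q = p + y − w: δQ = √(δp² + δy² + δw²) = √(0.00431 + 3.02e-05 + 8.46e-05) = 0.0665
Q = 0.354, so δQ/Q = 0.0665/0.354 = 0.188.

0.188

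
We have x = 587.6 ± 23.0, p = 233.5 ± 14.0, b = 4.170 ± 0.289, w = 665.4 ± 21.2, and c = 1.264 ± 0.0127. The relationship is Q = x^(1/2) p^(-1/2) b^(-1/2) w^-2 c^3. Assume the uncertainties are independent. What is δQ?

3.06e-07

Each factor contributes (exponent × relative error)² to (δQ/Q)²:
  (½·δx/x)² = (0.5×0.0391)² = 0.000383;  (−½·δp/p)² = (-0.5×0.0600)² = 0.000899;  (−½·δb/b)² = (-0.5×0.0693)² = 0.00120;  (-2·δw/w)² = (-2×0.0319)² = 0.00406;  (3·δc/c)² = (3×0.0100)² = 0.000909
δQ/Q = √(0.00745) = 0.0863
Q = 3.543e-06, so δQ = 0.0863 × 3.543e-06 = 3.06e-07.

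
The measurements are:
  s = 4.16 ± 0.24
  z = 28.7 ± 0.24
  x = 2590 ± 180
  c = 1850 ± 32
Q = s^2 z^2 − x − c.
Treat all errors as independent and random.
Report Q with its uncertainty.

9810 ± 1670

Let p = s^2·z^2 = 14300. δp/p = √((2·δs/s)² + (2·δz/z)²) = √(0.0133 + 0.000280) = 0.117, so δp = 1660.
Q = p − x − c: δQ = √(δp² + δx² + δc²) = √(2.76e+06 + 32400 + 1020) = 1670
Q = 9810.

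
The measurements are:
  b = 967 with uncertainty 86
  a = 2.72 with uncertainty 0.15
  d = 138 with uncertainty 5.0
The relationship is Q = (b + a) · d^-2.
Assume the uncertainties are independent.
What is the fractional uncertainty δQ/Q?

Let u = b + a = 970. δu = √(δb² + δa²) = √(7400 + 0.0225) = 86.0, so δu/u = 0.0887.
Q is then a monomial in u, d:
δQ/Q = √((δu/u)² + (-2·δd/d)²) = √(0.00787 + 0.00525) = 0.115

0.115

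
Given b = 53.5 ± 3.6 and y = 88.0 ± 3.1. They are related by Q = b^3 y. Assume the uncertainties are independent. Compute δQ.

2.76e+06

Relative error in a monomial: (δQ/Q)² = Σ (nᵢ · δxᵢ/xᵢ)².
  (3·δb/b)² = (3×0.0673)² = 0.0408;  (1·δy/y)² = (1×0.0352)² = 0.00124
δQ/Q = √(0.0420) = 0.205
Q = 1.35e+07, so δQ = 0.205 × 1.35e+07 = 2.76e+06.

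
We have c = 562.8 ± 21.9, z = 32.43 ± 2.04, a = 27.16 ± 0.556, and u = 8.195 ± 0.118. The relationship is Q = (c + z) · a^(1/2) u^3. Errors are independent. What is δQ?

98600

Let w = c + z = 595.2. δw = √(δc² + δz²) = √(480 + 4.16) = 22.0, so δw/w = 0.0370.
Q is then a monomial in w, a, u:
δQ/Q = √((δw/w)² + (½·δa/a)² + (3·δu/u)²) = √(0.00137 + 0.000105 + 0.00187) = 0.0578
Q = 1.707e+06, so δQ = 0.0578 × 1.707e+06 = 98600.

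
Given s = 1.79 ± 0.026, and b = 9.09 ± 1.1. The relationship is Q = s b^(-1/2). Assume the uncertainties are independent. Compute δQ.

0.0369

For a monomial Q ∝ s, b^(-1/2), fractional errors add in quadrature:
  (1·δs/s)² = (1×0.0145)² = 0.000211;  (−½·δb/b)² = (-0.5×0.121)² = 0.00366
δQ/Q = √(0.00387) = 0.0622
Q = 0.594, so δQ = 0.0622 × 0.594 = 0.0369.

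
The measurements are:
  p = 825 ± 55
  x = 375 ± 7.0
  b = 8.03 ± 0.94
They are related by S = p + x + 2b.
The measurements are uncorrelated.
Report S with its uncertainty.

S is a linear combination, so absolute uncertainties add in quadrature:
  (δp)² = 3020;  (δx)² = 49.0;  (2·δb)² = 3.53
δS = √(3080) = 55.5
S = 1220.

1220 ± 55.5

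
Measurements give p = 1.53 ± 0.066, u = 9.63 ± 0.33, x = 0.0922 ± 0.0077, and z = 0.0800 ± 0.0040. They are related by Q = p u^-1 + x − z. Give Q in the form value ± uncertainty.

Let w = p·u^-1 = 0.159. δw/w = √((1·δp/p)² + (-1·δu/u)²) = √(0.00186 + 0.00117) = 0.0551, so δw = 0.00875.
Q = w + x − z: δQ = √(δw² + δx² + δz²) = √(7.66e-05 + 5.93e-05 + 1.6e-05) = 0.0123
Q = 0.171.

0.171 ± 0.0123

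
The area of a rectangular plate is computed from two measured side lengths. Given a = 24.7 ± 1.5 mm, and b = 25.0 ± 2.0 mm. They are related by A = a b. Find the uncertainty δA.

62.0 mm^2

Relative error in a monomial: (δA/A)² = Σ (nᵢ · δxᵢ/xᵢ)².
  (1·δa/a)² = (1×0.0607)² = 0.00369;  (1·δb/b)² = (1×0.0800)² = 0.00640
δA/A = √(0.0101) = 0.100
A = 618 mm^2, so δA = 0.100 × 618 = 62.0 mm^2.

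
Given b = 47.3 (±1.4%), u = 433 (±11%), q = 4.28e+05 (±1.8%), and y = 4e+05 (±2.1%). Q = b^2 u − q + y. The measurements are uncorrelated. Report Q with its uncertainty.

Let p = b^2·u = 9.69e+05. δp/p = √((2·δb/b)² + (1·δu/u)²) = √(0.000784 + 0.0121) = 0.114, so δp = 1.1e+05.
Q = p − q + y: δQ = √(δp² + δq² + δy²) = √(1.21e+10 + 5.94e+07 + 7.06e+07) = 1.11e+05
Q = 9.41e+05.

(9.41 ± 1.11) × 10^5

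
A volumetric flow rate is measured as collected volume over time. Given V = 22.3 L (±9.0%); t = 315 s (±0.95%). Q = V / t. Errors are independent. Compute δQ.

0.00641 L/s

Relative error in a monomial: (δQ/Q)² = Σ (nᵢ · δxᵢ/xᵢ)².
  (1·δV/V)² = (1×0.0900)² = 0.00810;  (-1·δt/t)² = (-1×0.00950)² = 9.02e-05
δQ/Q = √(0.00819) = 0.0905
Q = 0.0708 L/s, so δQ = 0.0905 × 0.0708 = 0.00641 L/s.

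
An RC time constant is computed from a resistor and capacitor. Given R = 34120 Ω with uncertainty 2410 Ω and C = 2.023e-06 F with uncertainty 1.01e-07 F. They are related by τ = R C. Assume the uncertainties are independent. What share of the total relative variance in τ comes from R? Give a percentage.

66.7%

(δτ/τ)² = (1·δR/R)² + (1·δC/C)²
  R term: (1×0.0706)² = 0.00499
  C term: (1×0.0499)² = 0.00249
Total = 0.00748. Share from R = 0.00499/0.00748 = 0.667.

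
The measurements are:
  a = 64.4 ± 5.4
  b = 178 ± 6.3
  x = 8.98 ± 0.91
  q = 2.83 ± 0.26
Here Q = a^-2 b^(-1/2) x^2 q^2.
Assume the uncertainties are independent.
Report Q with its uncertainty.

Q is a product of powers, so relative uncertainties combine in quadrature:
  (-2·δa/a)² = (-2×0.0839)² = 0.0281;  (−½·δb/b)² = (-0.5×0.0354)² = 0.000313;  (2·δx/x)² = (2×0.101)² = 0.0411;  (2·δq/q)² = (2×0.0919)² = 0.0338
δQ/Q = √(0.103) = 0.321
Q = 0.0117, so δQ = 0.321 × 0.0117 = 0.00375.

0.0117 ± 0.00375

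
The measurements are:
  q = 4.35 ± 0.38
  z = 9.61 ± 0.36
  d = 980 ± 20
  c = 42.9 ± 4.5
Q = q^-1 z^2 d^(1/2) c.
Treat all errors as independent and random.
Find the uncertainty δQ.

For a monomial Q ∝ q^-1, z^2, d^(1/2), c, fractional errors add in quadrature:
  (-1·δq/q)² = (-1×0.0874)² = 0.00763;  (2·δz/z)² = (2×0.0375)² = 0.00561;  (½·δd/d)² = (0.5×0.0204)² = 0.000104;  (1·δc/c)² = (1×0.105)² = 0.0110
δQ/Q = √(0.0244) = 0.156
Q = 28500, so δQ = 0.156 × 28500 = 4450.

4450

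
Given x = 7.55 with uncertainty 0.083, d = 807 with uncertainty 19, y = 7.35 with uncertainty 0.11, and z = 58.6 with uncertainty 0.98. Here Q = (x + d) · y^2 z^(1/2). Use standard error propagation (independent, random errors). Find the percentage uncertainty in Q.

3.89%

Let u = x + d = 815. δu = √(δx² + δd²) = √(0.00689 + 361) = 19.0, so δu/u = 0.0233.
Q is then a monomial in u, y, z:
δQ/Q = √((δu/u)² + (2·δy/y)² + (½·δz/z)²) = √(0.000544 + 0.000896 + 6.99e-05) = 0.0389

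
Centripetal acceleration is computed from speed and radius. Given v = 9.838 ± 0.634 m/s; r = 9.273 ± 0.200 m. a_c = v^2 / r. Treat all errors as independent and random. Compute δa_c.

Since a_c is a product/quotient, work with relative uncertainties:
  (2·δv/v)² = (2×0.0644)² = 0.0166;  (-1·δr/r)² = (-1×0.0216)² = 0.000465
δa_c/a_c = √(0.0171) = 0.131
a_c = 10.44 m/s^2, so δa_c = 0.131 × 10.44 = 1.36 m/s^2.

1.36 m/s^2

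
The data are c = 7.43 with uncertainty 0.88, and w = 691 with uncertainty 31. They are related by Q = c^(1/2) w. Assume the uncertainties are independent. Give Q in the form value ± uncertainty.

Relative error in a monomial: (δQ/Q)² = Σ (nᵢ · δxᵢ/xᵢ)².
  (½·δc/c)² = (0.5×0.118)² = 0.00351;  (1·δw/w)² = (1×0.0449)² = 0.00201
δQ/Q = √(0.00552) = 0.0743
Q = 1880, so δQ = 0.0743 × 1880 = 140.

1880 ± 140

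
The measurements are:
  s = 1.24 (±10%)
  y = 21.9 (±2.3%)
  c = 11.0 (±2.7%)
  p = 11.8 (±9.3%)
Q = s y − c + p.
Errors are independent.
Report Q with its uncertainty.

Let w = s·y = 27.2. δw/w = √((1·δs/s)² + (1·δy/y)²) = √(0.0100 + 0.000529) = 0.103, so δw = 2.79.
Q = w − c + p: δQ = √(δw² + δc² + δp²) = √(7.76 + 0.0882 + 1.20) = 3.01
Q = 28.0.

28.0 ± 3.01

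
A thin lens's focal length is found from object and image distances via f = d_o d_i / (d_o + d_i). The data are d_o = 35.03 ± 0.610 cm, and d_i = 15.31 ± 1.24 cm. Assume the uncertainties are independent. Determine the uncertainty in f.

0.603 cm

∂f/∂d_o = (d_i/(d_o+d_i))² = 0.0925;  ∂f/∂d_i = (d_o/(d_o+d_i))² = 0.484
δf = √((∂f/∂d_o · δd_o)² + (∂f/∂d_i · δd_i)²) = √(0.00318 + 0.361) = 0.603 cm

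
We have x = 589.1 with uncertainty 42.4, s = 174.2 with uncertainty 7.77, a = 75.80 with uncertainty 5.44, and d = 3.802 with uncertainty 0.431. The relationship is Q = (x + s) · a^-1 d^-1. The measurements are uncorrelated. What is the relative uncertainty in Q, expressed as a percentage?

Let u = x + s = 763.3. δu = √(δx² + δs²) = √(1800 + 60.4) = 43.1, so δu/u = 0.0565.
Q is then a monomial in u, a, d:
δQ/Q = √((δu/u)² + (-1·δa/a)² + (-1·δd/d)²) = √(0.00319 + 0.00515 + 0.0129) = 0.146

14.6%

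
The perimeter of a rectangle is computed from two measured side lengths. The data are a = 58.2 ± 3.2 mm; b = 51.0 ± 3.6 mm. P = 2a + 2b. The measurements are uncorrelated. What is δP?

9.63 mm

Absolute uncertainties add in quadrature for a linear combination:
  (2·δa)² = 41.0;  (2·δb)² = 51.8
δP = √(92.8) = 9.63 mm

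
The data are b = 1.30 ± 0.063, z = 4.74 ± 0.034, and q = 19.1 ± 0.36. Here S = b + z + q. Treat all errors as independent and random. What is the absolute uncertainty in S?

0.367

Sums and differences: (δS)² = Σ (cᵢ δxᵢ)².
  (δb)² = 0.00397;  (δz)² = 0.00116;  (δq)² = 0.130
δS = √(0.135) = 0.367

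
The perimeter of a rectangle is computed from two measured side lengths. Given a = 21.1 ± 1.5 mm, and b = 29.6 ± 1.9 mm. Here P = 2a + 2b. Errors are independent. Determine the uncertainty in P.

4.84 mm

Each term contributes (cᵢ δxᵢ)² to (δP)²:
  (2·δa)² = 9.00;  (2·δb)² = 14.4
δP = √(23.4) = 4.84 mm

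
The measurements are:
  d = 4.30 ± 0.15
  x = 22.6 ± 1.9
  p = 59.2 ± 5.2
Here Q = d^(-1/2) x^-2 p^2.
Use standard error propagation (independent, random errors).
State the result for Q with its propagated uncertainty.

3.31 ± 0.807

For a monomial Q ∝ d^(-1/2), x^-2, p^2, fractional errors add in quadrature:
  (−½·δd/d)² = (-0.5×0.0349)² = 0.000304;  (-2·δx/x)² = (-2×0.0841)² = 0.0283;  (2·δp/p)² = (2×0.0878)² = 0.0309
δQ/Q = √(0.0594) = 0.244
Q = 3.31, so δQ = 0.244 × 3.31 = 0.807.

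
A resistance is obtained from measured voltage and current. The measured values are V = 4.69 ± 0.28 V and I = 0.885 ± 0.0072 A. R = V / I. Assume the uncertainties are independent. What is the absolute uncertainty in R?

Each factor contributes (exponent × relative error)² to (δR/R)²:
  (1·δV/V)² = (1×0.0597)² = 0.00356;  (-1·δI/I)² = (-1×0.00814)² = 6.62e-05
δR/R = √(0.00363) = 0.0603
R = 5.30 Ω, so δR = 0.0603 × 5.30 = 0.319 Ω.

0.319 Ω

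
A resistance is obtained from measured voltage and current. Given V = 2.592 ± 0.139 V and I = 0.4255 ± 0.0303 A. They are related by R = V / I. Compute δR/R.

0.0891

Each factor contributes (exponent × relative error)² to (δR/R)²:
  (1·δV/V)² = (1×0.0536)² = 0.00288;  (-1·δI/I)² = (-1×0.0712)² = 0.00507
δR/R = √(0.00795) = 0.0891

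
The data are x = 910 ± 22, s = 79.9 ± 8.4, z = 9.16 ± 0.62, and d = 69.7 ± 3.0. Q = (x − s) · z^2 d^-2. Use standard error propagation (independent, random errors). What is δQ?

Let u = x − s = 830. δu = √(δx² + δs²) = √(484 + 70.6) = 23.5, so δu/u = 0.0284.
Q is then a monomial in u, z, d:
δQ/Q = √((δu/u)² + (2·δz/z)² + (-2·δd/d)²) = √(0.000805 + 0.0183 + 0.00741) = 0.163
Q = 14.3, so δQ = 0.163 × 14.3 = 2.34.

2.34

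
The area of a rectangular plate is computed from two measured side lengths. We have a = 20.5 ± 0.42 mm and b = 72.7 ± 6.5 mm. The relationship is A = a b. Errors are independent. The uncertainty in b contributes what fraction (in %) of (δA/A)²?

(δA/A)² = (1·δa/a)² + (1·δb/b)²
  a term: (1×0.0205)² = 0.000420
  b term: (1×0.0894)² = 0.00799
Total = 0.00841. Share from b = 0.00799/0.00841 = 0.950.

95.0%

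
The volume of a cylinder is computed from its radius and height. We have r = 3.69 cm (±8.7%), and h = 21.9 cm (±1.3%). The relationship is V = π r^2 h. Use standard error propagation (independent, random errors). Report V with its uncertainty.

V is a product of powers, so relative uncertainties combine in quadrature:
  (2·δr/r)² = (2×0.0870)² = 0.0303;  (1·δh/h)² = (1×0.0130)² = 0.000169
δV/V = √(0.0304) = 0.174
V = 937 cm^3, so δV = 0.174 × 937 = 163 cm^3.

937 ± 163 cm^3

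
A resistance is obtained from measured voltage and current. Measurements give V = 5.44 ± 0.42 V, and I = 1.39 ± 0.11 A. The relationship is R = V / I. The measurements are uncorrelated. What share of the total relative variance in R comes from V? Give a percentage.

(δR/R)² = (1·δV/V)² + (-1·δI/I)²
  V term: (1×0.0772)² = 0.00596
  I term: (-1×0.0791)² = 0.00626
Total = 0.0122. Share from V = 0.00596/0.0122 = 0.488.

48.8%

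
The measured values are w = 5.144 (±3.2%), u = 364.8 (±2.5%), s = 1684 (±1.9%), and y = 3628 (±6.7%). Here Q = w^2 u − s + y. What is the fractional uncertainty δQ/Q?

Let p = w^2·u = 9653. δp/p = √((2·δw/w)² + (1·δu/u)²) = √(0.00410 + 0.000625) = 0.0687, so δp = 663.
Q = p − s + y: δQ = √(δp² + δs² + δy²) = √(4.4e+05 + 1020 + 59100) = 707
Q = 11600, so δQ/Q = 707/11600 = 0.0610.

0.0610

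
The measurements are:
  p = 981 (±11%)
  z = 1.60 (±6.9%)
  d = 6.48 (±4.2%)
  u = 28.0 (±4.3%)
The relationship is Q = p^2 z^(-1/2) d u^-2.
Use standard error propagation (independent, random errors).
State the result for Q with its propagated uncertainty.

Since Q is a product/quotient, work with relative uncertainties:
  (2·δp/p)² = (2×0.110)² = 0.0484;  (−½·δz/z)² = (-0.5×0.0690)² = 0.00119;  (1·δd/d)² = (1×0.0420)² = 0.00176;  (-2·δu/u)² = (-2×0.0430)² = 0.00740
δQ/Q = √(0.0588) = 0.242
Q = 6290, so δQ = 0.242 × 6290 = 1520.

6290 ± 1520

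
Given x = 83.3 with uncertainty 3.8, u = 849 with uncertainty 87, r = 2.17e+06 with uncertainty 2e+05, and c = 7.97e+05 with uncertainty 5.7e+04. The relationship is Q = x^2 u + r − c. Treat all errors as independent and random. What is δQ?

Let p = x^2·u = 5.89e+06. δp/p = √((2·δx/x)² + (1·δu/u)²) = √(0.00832 + 0.0105) = 0.137, so δp = 8.08e+05.
Q = p + r − c: δQ = √(δp² + δr² + δc²) = √(6.53e+11 + 4e+10 + 3.25e+09) = 8.35e+05

8.35e+05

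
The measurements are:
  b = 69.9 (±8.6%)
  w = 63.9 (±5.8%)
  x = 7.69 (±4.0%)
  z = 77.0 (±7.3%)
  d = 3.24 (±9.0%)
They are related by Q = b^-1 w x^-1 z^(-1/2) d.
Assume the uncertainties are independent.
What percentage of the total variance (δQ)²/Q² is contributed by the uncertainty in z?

6.11%

(δQ/Q)² = (-1·δb/b)² + (1·δw/w)² + (-1·δx/x)² + (−½·δz/z)² + (1·δd/d)²
  b term: (-1×0.0860)² = 0.00740
  w term: (1×0.0580)² = 0.00336
  x term: (-1×0.0400)² = 0.00160
  z term: (-0.5×0.0730)² = 0.00133
  d term: (1×0.0900)² = 0.00810
Total = 0.0218. Share from z = 0.00133/0.0218 = 0.0611.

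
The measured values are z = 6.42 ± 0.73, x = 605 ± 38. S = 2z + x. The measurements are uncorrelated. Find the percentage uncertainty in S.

S is a linear combination, so absolute uncertainties add in quadrature:
  (2·δz)² = 2.13;  (δx)² = 1440
δS = √(1450) = 38.0
S = 618, so δS/S = 38.0/618 = 0.0615.

6.15%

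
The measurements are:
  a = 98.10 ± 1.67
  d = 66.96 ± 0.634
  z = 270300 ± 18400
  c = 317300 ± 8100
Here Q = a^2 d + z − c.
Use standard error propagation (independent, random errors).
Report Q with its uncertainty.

597400 ± 30400

Let p = a^2·d = 644400. δp/p = √((2·δa/a)² + (1·δd/d)²) = √(0.00116 + 8.96e-05) = 0.0353, so δp = 22800.
Q = p + z − c: δQ = √(δp² + δz² + δc²) = √(5.19e+08 + 3.39e+08 + 6.56e+07) = 30400
Q = 597400.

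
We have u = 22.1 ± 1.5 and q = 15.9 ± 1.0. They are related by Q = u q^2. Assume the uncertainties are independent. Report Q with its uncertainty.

5590 ± 799

Products/powers → add relative errors in quadrature, weighted by exponent:
  (1·δu/u)² = (1×0.0679)² = 0.00461;  (2·δq/q)² = (2×0.0629)² = 0.0158
δQ/Q = √(0.0204) = 0.143
Q = 5590, so δQ = 0.143 × 5590 = 799.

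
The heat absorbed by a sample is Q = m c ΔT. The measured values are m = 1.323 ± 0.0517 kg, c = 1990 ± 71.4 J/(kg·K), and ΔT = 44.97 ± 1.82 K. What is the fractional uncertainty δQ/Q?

0.0667

Q is a product of powers, so relative uncertainties combine in quadrature:
  (1·δm/m)² = (1×0.0391)² = 0.00153;  (1·δc/c)² = (1×0.0359)² = 0.00129;  (1·δΔT/ΔT)² = (1×0.0405)² = 0.00164
δQ/Q = √(0.00445) = 0.0667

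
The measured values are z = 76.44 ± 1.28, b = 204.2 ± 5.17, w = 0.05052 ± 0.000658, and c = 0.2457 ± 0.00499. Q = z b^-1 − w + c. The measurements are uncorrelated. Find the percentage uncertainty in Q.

Let p = z·b^-1 = 0.3743. δp/p = √((1·δz/z)² + (-1·δb/b)²) = √(0.000280 + 0.000641) = 0.0304, so δp = 0.0114.
Q = p − w + c: δQ = √(δp² + δw² + δc²) = √(0.000129 + 4.33e-07 + 2.49e-05) = 0.0124
Q = 0.5695, so δQ/Q = 0.0124/0.5695 = 0.0218.

2.18%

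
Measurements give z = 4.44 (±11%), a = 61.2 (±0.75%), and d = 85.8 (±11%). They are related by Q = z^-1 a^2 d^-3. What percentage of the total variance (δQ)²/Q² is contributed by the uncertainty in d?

89.8%

(δQ/Q)² = (-1·δz/z)² + (2·δa/a)² + (-3·δd/d)²
  z term: (-1×0.110)² = 0.0121
  a term: (2×0.00750)² = 0.000225
  d term: (-3×0.110)² = 0.109
Total = 0.121. Share from d = 0.109/0.121 = 0.898.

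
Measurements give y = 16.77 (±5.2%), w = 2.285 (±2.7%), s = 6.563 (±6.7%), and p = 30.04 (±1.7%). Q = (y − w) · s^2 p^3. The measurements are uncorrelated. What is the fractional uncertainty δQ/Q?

0.156

Let u = y − w = 14.48. δu = √(δy² + δw²) = √(0.760 + 0.00381) = 0.874, so δu/u = 0.0604.
Q is then a monomial in u, s, p:
δQ/Q = √((δu/u)² + (2·δs/s)² + (3·δp/p)²) = √(0.00364 + 0.0180 + 0.00260) = 0.156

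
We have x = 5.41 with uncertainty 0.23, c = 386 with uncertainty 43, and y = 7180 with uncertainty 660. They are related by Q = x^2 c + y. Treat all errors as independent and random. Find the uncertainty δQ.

Let p = x^2·c = 11300. δp/p = √((2·δx/x)² + (1·δc/c)²) = √(0.00723 + 0.0124) = 0.140, so δp = 1580.
Q = p + y: δQ = √(δp² + δy²) = √(2.51e+06 + 4.36e+05) = 1720

1720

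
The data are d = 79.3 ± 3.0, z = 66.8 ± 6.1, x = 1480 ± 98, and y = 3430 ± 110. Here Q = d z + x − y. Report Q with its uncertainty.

Let p = d·z = 5300. δp/p = √((1·δd/d)² + (1·δz/z)²) = √(0.00143 + 0.00834) = 0.0988, so δp = 524.
Q = p + x − y: δQ = √(δp² + δx² + δy²) = √(2.74e+05 + 9600 + 12100) = 544
Q = 3350.

3350 ± 544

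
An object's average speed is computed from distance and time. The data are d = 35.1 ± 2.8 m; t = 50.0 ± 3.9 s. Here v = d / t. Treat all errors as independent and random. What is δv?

Relative error in a monomial: (δv/v)² = Σ (nᵢ · δxᵢ/xᵢ)².
  (1·δd/d)² = (1×0.0798)² = 0.00636;  (-1·δt/t)² = (-1×0.0780)² = 0.00608
δv/v = √(0.0124) = 0.112
v = 0.702 m/s, so δv = 0.112 × 0.702 = 0.0783 m/s.

0.0783 m/s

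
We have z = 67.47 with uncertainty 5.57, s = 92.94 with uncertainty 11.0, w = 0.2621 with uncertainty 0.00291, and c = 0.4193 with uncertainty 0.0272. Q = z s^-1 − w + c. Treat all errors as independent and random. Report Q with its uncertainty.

0.8832 ± 0.108

Let p = z·s^-1 = 0.7260. δp/p = √((1·δz/z)² + (-1·δs/s)²) = √(0.00682 + 0.0140) = 0.144, so δp = 0.105.
Q = p − w + c: δQ = √(δp² + δw² + δc²) = √(0.0110 + 8.47e-06 + 0.000740) = 0.108
Q = 0.8832.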